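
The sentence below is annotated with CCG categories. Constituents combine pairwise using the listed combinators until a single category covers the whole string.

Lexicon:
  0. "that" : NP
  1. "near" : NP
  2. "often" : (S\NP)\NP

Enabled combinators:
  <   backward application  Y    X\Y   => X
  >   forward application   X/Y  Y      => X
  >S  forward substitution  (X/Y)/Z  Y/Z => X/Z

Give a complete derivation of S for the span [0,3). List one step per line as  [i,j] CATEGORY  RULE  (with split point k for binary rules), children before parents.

[0,3] S   <
  [0,1] "that" : NP
  [1,3] S\NP   <
    [1,2] "near" : NP
    [2,3] "often" : (S\NP)\NP

[0,1] NP  lex  "that"
[1,2] NP  lex  "near"
[2,3] (S\NP)\NP  lex  "often"
[1,3] S\NP  <  k=2
[0,3] S  <  k=1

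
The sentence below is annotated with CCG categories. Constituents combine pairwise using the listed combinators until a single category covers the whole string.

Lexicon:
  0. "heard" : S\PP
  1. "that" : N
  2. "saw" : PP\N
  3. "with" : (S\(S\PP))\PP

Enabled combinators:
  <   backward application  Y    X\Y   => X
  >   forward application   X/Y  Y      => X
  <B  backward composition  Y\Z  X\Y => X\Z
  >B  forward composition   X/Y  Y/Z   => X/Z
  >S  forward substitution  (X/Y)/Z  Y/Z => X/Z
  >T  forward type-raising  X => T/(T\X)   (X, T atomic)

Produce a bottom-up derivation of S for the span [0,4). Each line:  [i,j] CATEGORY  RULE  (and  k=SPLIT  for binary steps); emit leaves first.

[0,4] S   <
  [0,1] "heard" : S\PP
  [1,4] S\(S\PP)   <
    [1,3] PP   <
      [1,2] "that" : N
      [2,3] "saw" : PP\N
    [3,4] "with" : (S\(S\PP))\PP

[0,1] S\PP  lex  "heard"
[1,2] N  lex  "that"
[2,3] PP\N  lex  "saw"
[1,3] PP  <  k=2
[3,4] (S\(S\PP))\PP  lex  "with"
[1,4] S\(S\PP)  <  k=3
[0,4] S  <  k=1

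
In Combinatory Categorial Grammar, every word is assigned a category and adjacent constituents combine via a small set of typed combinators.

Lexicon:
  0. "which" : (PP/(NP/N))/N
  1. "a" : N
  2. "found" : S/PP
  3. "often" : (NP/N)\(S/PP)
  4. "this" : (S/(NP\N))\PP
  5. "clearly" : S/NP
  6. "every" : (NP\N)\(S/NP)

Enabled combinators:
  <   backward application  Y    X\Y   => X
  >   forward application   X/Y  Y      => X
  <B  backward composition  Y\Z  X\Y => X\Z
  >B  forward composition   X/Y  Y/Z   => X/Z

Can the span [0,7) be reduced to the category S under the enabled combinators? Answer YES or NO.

YES

[0,7] S   >
  [0,5] S/(NP\N)   <
    [0,4] PP   >
      [0,2] PP/(NP/N)   >
        [0,1] "which" : (PP/(NP/N))/N
        [1,2] "a" : N
      [2,4] NP/N   <
        [2,3] "found" : S/PP
        [3,4] "often" : (NP/N)\(S/PP)
    [4,5] "this" : (S/(NP\N))\PP
  [5,7] NP\N   <
    [5,6] "clearly" : S/NP
    [6,7] "every" : (NP\N)\(S/NP)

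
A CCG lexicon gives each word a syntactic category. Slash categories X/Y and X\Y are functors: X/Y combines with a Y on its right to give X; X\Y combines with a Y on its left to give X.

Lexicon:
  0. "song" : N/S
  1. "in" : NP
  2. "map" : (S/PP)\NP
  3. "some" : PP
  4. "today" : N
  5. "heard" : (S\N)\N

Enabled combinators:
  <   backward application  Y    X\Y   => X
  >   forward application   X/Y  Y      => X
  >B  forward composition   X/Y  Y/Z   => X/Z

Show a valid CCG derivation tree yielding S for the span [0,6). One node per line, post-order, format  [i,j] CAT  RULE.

[0,1] N/S  lex  "song"
[1,2] NP  lex  "in"
[2,3] (S/PP)\NP  lex  "map"
[1,3] S/PP  <  k=2
[0,3] N/PP  >B  k=1
[3,4] PP  lex  "some"
[0,4] N  >  k=3
[4,5] N  lex  "today"
[5,6] (S\N)\N  lex  "heard"
[4,6] S\N  <  k=5
[0,6] S  <  k=4

[0,6] S   <
  [0,4] N   >
    [0,3] N/PP   >B
      [0,1] "song" : N/S
      [1,3] S/PP   <
        [1,2] "in" : NP
        [2,3] "map" : (S/PP)\NP
    [3,4] "some" : PP
  [4,6] S\N   <
    [4,5] "today" : N
    [5,6] "heard" : (S\N)\N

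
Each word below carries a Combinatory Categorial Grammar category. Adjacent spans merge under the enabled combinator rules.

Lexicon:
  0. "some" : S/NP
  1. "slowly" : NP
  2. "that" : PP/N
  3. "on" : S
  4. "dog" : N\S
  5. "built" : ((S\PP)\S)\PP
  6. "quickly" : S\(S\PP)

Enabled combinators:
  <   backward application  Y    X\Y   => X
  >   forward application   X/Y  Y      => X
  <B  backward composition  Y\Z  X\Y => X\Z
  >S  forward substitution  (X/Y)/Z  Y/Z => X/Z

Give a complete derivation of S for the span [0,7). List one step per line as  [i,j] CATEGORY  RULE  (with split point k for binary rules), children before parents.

[0,7] S   <
  [0,6] S\PP   <
    [0,2] S   >
      [0,1] "some" : S/NP
      [1,2] "slowly" : NP
    [2,6] (S\PP)\S   <
      [2,5] PP   >
        [2,3] "that" : PP/N
        [3,5] N   <
          [3,4] "on" : S
          [4,5] "dog" : N\S
      [5,6] "built" : ((S\PP)\S)\PP
  [6,7] "quickly" : S\(S\PP)

[0,1] S/NP  lex  "some"
[1,2] NP  lex  "slowly"
[0,2] S  >  k=1
[2,3] PP/N  lex  "that"
[3,4] S  lex  "on"
[4,5] N\S  lex  "dog"
[3,5] N  <  k=4
[2,5] PP  >  k=3
[5,6] ((S\PP)\S)\PP  lex  "built"
[2,6] (S\PP)\S  <  k=5
[0,6] S\PP  <  k=2
[6,7] S\(S\PP)  lex  "quickly"
[0,7] S  <  k=6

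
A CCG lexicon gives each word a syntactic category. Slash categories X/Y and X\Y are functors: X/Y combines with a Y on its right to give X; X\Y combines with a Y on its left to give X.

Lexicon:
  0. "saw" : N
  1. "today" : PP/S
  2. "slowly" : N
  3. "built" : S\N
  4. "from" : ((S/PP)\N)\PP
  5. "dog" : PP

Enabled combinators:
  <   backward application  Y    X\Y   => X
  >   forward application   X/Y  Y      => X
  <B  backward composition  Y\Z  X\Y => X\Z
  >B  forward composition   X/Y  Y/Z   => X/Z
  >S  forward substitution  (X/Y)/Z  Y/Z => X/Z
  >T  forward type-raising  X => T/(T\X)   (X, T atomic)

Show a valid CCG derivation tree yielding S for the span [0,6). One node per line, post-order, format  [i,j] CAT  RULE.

[0,1] N  lex  "saw"
[1,2] PP/S  lex  "today"
[2,3] N  lex  "slowly"
[3,4] S\N  lex  "built"
[2,4] S  <  k=3
[1,4] PP  >  k=2
[4,5] ((S/PP)\N)\PP  lex  "from"
[1,5] (S/PP)\N  <  k=4
[0,5] S/PP  <  k=1
[5,6] PP  lex  "dog"
[0,6] S  >  k=5

[0,6] S   >
  [0,5] S/PP   <
    [0,1] "saw" : N
    [1,5] (S/PP)\N   <
      [1,4] PP   >
        [1,2] "today" : PP/S
        [2,4] S   <
          [2,3] "slowly" : N
          [3,4] "built" : S\N
      [4,5] "from" : ((S/PP)\N)\PP
  [5,6] "dog" : PP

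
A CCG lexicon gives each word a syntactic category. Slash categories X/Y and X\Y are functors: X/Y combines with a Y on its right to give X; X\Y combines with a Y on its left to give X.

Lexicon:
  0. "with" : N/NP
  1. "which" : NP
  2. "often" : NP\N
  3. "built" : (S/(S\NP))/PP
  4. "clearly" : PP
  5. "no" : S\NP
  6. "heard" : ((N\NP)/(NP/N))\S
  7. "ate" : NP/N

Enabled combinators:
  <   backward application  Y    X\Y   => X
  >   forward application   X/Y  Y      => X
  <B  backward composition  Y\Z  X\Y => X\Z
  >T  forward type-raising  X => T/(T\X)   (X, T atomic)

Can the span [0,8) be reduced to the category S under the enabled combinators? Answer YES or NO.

N/NP NP NP\N (S/(S\NP))/PP PP S\NP ((N\NP)/(NP/N))\S NP/N
CKY chart[0,8] = {N, N/(N\N), NP/(NP\N), PP/(PP\N), S/(S\N)}; S ∉ chart

NO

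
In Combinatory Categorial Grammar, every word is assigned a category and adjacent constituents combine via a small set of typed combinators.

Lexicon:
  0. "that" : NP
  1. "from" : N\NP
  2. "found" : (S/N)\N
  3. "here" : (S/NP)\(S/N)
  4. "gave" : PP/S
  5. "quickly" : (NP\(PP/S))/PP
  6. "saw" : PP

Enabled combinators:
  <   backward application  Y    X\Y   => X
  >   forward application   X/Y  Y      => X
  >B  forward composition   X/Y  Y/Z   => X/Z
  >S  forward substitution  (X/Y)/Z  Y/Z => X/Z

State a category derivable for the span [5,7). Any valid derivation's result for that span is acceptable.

[0,7] S   >
  [0,4] S/NP   <
    [0,3] S/N   <
      [0,2] N   <
        [0,1] "that" : NP
        [1,2] "from" : N\NP
      [2,3] "found" : (S/N)\N
    [3,4] "here" : (S/NP)\(S/N)
  [4,7] NP   <
    [4,5] "gave" : PP/S
    [5,7] NP\(PP/S)   >
      [5,6] "quickly" : (NP\(PP/S))/PP
      [6,7] "saw" : PP

NP\(PP/S)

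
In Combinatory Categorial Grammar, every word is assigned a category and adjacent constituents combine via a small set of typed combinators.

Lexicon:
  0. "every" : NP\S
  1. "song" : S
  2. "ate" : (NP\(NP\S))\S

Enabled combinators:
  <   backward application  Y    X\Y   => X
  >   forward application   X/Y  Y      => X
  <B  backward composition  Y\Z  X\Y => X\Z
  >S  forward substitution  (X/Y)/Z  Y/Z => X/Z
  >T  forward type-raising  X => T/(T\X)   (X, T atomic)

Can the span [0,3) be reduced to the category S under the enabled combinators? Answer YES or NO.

NO

NP\S S (NP\(NP\S))\S
CKY chart[0,3] = {N/(N\NP), NP, NP/(NP\NP), PP/(PP\NP), S/(S\NP)}; S ∉ chart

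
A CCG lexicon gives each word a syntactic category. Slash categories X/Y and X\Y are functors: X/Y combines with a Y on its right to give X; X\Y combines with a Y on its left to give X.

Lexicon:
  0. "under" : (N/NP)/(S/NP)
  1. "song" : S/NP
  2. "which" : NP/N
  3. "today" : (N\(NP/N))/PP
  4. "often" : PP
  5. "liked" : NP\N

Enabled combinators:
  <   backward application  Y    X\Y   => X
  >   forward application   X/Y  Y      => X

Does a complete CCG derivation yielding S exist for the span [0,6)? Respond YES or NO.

(N/NP)/(S/NP) S/NP NP/N (N\(NP/N))/PP PP NP\N
CKY chart[0,6] = {N}; S ∉ chart

NO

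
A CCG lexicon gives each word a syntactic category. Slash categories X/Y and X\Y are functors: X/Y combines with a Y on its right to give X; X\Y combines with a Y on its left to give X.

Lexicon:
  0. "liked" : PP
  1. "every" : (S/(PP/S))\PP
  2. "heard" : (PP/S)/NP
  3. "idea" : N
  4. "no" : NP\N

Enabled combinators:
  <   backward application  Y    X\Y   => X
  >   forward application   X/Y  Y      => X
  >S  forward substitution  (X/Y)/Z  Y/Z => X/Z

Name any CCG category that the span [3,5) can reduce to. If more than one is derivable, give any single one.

NP

[0,5] S   >
  [0,2] S/(PP/S)   <
    [0,1] "liked" : PP
    [1,2] "every" : (S/(PP/S))\PP
  [2,5] PP/S   >
    [2,3] "heard" : (PP/S)/NP
    [3,5] NP   <
      [3,4] "idea" : N
      [4,5] "no" : NP\N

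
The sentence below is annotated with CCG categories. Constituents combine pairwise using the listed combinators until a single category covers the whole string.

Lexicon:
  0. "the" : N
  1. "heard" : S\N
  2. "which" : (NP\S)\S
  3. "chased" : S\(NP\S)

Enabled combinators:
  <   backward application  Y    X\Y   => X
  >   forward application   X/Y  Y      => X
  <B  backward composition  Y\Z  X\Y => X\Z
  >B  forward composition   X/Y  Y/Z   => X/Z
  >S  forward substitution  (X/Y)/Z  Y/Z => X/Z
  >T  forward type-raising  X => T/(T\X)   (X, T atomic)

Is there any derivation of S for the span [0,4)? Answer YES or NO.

[0,4] S   <
  [0,1] "the" : N
  [1,4] S\N   <B
    [1,2] "heard" : S\N
    [2,4] S\S   <B
      [2,3] "which" : (NP\S)\S
      [3,4] "chased" : S\(NP\S)

YES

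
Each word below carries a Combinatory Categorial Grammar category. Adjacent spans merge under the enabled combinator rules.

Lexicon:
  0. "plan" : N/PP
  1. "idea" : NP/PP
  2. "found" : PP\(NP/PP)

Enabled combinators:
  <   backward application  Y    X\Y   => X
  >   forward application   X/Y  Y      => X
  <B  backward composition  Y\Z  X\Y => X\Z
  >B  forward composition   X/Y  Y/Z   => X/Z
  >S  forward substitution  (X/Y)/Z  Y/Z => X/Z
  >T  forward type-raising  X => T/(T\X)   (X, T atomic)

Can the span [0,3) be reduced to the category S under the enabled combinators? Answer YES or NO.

N/PP NP/PP PP\(NP/PP)
CKY chart[0,3] = {N, N/(N\N), N/(PP\PP), NP/(NP\N), PP/(PP\N), S/(S\N)}; S ∉ chart

NO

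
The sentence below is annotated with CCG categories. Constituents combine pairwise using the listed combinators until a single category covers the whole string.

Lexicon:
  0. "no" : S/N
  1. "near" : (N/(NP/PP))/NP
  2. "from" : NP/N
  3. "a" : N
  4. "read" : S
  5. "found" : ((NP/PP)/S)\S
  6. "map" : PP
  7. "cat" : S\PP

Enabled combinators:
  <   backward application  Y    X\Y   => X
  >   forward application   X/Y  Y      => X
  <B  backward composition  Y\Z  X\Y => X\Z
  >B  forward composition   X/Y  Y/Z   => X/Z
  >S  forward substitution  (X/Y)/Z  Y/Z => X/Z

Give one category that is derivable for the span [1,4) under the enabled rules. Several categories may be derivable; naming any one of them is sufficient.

N/(NP/PP)

[0,8] S   >
  [0,1] "no" : S/N
  [1,8] N   >
    [1,6] N/S   >B
      [1,4] N/(NP/PP)   >
        [1,2] "near" : (N/(NP/PP))/NP
        [2,4] NP   >
          [2,3] "from" : NP/N
          [3,4] "a" : N
      [4,6] (NP/PP)/S   <
        [4,5] "read" : S
        [5,6] "found" : ((NP/PP)/S)\S
    [6,8] S   <
      [6,7] "map" : PP
      [7,8] "cat" : S\PP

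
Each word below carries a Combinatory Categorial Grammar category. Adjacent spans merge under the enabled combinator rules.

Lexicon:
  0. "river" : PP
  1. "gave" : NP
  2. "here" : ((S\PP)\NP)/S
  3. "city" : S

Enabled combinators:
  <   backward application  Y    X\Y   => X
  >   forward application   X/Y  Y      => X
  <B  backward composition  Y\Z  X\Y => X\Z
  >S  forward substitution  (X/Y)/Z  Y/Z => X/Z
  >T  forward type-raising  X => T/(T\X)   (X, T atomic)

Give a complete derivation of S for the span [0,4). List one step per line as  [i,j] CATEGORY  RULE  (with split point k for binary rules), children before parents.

[0,1] PP  lex  "river"
[1,2] NP  lex  "gave"
[2,3] ((S\PP)\NP)/S  lex  "here"
[3,4] S  lex  "city"
[2,4] (S\PP)\NP  >  k=3
[1,4] S\PP  <  k=2
[0,4] S  <  k=1

[0,4] S   <
  [0,1] "river" : PP
  [1,4] S\PP   <
    [1,2] "gave" : NP
    [2,4] (S\PP)\NP   >
      [2,3] "here" : ((S\PP)\NP)/S
      [3,4] "city" : S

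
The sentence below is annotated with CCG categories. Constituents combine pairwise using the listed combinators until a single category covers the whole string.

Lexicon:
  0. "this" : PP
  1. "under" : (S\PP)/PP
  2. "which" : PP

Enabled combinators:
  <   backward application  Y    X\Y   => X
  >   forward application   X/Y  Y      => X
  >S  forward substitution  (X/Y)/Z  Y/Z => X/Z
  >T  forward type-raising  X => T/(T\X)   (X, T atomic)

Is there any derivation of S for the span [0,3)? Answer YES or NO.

YES

[0,3] S   >
  [0,1] S/(S\PP)   >T
    [0,1] "this" : PP
  [1,3] S\PP   >
    [1,2] "under" : (S\PP)/PP
    [2,3] "which" : PP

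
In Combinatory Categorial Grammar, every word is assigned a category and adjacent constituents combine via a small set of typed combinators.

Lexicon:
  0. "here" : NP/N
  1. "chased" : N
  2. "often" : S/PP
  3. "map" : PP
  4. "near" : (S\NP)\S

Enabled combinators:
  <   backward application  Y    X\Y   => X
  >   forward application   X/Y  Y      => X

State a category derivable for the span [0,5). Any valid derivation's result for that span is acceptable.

[0,5] S   <
  [0,2] NP   >
    [0,1] "here" : NP/N
    [1,2] "chased" : N
  [2,5] S\NP   <
    [2,4] S   >
      [2,3] "often" : S/PP
      [3,4] "map" : PP
    [4,5] "near" : (S\NP)\S

S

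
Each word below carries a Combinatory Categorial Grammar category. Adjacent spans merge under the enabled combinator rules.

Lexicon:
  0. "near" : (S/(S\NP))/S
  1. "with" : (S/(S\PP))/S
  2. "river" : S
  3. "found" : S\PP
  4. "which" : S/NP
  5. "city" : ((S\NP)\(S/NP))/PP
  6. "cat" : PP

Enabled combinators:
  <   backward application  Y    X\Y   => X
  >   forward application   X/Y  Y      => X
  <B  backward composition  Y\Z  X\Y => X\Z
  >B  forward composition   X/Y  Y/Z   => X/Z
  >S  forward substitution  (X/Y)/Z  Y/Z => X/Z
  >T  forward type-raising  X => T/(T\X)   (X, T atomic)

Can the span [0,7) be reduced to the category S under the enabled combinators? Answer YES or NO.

YES

[0,7] S   >
  [0,4] S/(S\NP)   >
    [0,1] "near" : (S/(S\NP))/S
    [1,4] S   >
      [1,3] S/(S\PP)   >
        [1,2] "with" : (S/(S\PP))/S
        [2,3] "river" : S
      [3,4] "found" : S\PP
  [4,7] S\NP   <
    [4,5] "which" : S/NP
    [5,7] (S\NP)\(S/NP)   >
      [5,6] "city" : ((S\NP)\(S/NP))/PP
      [6,7] "cat" : PP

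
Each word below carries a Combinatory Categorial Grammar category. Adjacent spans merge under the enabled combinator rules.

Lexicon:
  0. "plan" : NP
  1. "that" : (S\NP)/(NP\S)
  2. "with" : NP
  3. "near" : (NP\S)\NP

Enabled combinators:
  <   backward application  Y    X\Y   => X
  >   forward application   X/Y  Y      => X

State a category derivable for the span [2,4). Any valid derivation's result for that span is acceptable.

[0,4] S   <
  [0,1] "plan" : NP
  [1,4] S\NP   >
    [1,2] "that" : (S\NP)/(NP\S)
    [2,4] NP\S   <
      [2,3] "with" : NP
      [3,4] "near" : (NP\S)\NP

NP\S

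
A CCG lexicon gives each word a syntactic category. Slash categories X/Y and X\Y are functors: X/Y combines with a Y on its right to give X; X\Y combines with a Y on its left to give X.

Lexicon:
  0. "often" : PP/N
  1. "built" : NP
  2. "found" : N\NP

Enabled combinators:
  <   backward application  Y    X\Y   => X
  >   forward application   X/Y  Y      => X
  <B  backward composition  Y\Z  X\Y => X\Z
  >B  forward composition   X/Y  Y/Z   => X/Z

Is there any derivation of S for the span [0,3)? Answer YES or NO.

NO

PP/N NP N\NP
CKY chart[0,3] = {PP}; S ∉ chart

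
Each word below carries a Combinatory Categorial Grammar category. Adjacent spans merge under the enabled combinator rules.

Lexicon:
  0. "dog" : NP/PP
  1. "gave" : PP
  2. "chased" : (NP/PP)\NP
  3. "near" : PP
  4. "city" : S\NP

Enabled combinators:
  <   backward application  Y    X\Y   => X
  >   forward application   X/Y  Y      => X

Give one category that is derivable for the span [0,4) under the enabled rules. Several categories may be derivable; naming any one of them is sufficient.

NP

[0,5] S   <
  [0,4] NP   >
    [0,3] NP/PP   <
      [0,2] NP   >
        [0,1] "dog" : NP/PP
        [1,2] "gave" : PP
      [2,3] "chased" : (NP/PP)\NP
    [3,4] "near" : PP
  [4,5] "city" : S\NP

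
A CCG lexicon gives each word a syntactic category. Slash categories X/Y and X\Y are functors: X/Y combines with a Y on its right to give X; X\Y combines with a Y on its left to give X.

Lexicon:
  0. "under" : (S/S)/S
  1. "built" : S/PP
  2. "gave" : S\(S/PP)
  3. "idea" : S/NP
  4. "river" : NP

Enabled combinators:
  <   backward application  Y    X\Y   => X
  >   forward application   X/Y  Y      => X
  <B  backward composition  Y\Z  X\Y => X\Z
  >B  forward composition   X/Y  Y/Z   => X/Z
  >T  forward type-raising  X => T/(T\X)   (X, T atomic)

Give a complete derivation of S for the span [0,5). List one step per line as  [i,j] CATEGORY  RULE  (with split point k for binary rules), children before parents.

[0,1] (S/S)/S  lex  "under"
[1,2] S/PP  lex  "built"
[2,3] S\(S/PP)  lex  "gave"
[1,3] S  <  k=2
[0,3] S/S  >  k=1
[3,4] S/NP  lex  "idea"
[0,4] S/NP  >B  k=3
[4,5] NP  lex  "river"
[0,5] S  >  k=4

[0,5] S   >
  [0,4] S/NP   >B
    [0,3] S/S   >
      [0,1] "under" : (S/S)/S
      [1,3] S   <
        [1,2] "built" : S/PP
        [2,3] "gave" : S\(S/PP)
    [3,4] "idea" : S/NP
  [4,5] "river" : NP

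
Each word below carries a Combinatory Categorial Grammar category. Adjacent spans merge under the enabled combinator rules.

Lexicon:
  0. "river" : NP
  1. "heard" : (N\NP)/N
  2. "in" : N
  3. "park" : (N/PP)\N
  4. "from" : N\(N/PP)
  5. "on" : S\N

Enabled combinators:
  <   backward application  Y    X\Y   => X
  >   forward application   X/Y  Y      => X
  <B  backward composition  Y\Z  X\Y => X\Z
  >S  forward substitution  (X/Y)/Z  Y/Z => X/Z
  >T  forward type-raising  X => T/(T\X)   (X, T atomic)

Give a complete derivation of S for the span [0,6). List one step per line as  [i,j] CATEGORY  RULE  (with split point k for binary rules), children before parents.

[0,1] NP  lex  "river"
[1,2] (N\NP)/N  lex  "heard"
[2,3] N  lex  "in"
[1,3] N\NP  >  k=2
[3,4] (N/PP)\N  lex  "park"
[4,5] N\(N/PP)  lex  "from"
[3,5] N\N  <B  k=4
[1,5] N\NP  <B  k=3
[0,5] N  <  k=1
[5,6] S\N  lex  "on"
[0,6] S  <  k=5

[0,6] S   <
  [0,5] N   <
    [0,1] "river" : NP
    [1,5] N\NP   <B
      [1,3] N\NP   >
        [1,2] "heard" : (N\NP)/N
        [2,3] "in" : N
      [3,5] N\N   <B
        [3,4] "park" : (N/PP)\N
        [4,5] "from" : N\(N/PP)
  [5,6] "on" : S\N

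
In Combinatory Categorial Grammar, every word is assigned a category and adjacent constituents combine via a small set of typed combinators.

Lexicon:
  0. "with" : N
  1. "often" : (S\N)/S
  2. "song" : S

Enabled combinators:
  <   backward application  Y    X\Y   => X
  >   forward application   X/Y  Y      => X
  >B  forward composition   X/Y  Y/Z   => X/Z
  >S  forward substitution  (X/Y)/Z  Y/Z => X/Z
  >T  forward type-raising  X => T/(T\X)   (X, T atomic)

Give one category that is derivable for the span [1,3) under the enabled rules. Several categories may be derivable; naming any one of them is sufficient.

S\N

[0,3] S   <
  [0,1] "with" : N
  [1,3] S\N   >
    [1,2] "often" : (S\N)/S
    [2,3] "song" : S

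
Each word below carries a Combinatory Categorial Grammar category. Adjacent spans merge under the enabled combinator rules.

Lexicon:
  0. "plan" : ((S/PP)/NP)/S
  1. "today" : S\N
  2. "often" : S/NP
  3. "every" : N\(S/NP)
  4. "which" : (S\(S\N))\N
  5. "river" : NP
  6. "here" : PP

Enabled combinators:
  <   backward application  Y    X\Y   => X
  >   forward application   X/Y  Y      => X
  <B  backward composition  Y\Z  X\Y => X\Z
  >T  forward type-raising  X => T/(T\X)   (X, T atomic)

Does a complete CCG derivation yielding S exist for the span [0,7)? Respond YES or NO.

YES

[0,7] S   >
  [0,6] S/PP   >
    [0,5] (S/PP)/NP   >
      [0,1] "plan" : ((S/PP)/NP)/S
      [1,5] S   <
        [1,2] "today" : S\N
        [2,5] S\(S\N)   <
          [2,4] N   <
            [2,3] "often" : S/NP
            [3,4] "every" : N\(S/NP)
          [4,5] "which" : (S\(S\N))\N
    [5,6] "river" : NP
  [6,7] "here" : PP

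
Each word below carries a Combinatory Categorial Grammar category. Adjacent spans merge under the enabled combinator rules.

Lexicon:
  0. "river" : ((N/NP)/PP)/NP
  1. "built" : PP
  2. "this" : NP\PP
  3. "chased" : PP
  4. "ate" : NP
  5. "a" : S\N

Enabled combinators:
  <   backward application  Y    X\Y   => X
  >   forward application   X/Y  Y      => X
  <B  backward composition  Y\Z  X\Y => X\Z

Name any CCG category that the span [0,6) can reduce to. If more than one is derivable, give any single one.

[0,6] S   <
  [0,5] N   >
    [0,4] N/NP   >
      [0,3] (N/NP)/PP   >
        [0,1] "river" : ((N/NP)/PP)/NP
        [1,3] NP   <
          [1,2] "built" : PP
          [2,3] "this" : NP\PP
      [3,4] "chased" : PP
    [4,5] "ate" : NP
  [5,6] "a" : S\N

S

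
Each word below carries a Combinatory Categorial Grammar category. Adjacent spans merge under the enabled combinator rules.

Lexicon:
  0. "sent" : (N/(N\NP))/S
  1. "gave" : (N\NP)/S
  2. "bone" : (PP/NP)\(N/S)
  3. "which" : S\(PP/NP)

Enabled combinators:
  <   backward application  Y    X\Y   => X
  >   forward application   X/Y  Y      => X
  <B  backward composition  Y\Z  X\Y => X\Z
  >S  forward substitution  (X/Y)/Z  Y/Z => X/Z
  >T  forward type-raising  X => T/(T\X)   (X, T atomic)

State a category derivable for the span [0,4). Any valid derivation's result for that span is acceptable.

[0,4] S   <
  [0,3] PP/NP   <
    [0,2] N/S   >S
      [0,1] "sent" : (N/(N\NP))/S
      [1,2] "gave" : (N\NP)/S
    [2,3] "bone" : (PP/NP)\(N/S)
  [3,4] "which" : S\(PP/NP)

S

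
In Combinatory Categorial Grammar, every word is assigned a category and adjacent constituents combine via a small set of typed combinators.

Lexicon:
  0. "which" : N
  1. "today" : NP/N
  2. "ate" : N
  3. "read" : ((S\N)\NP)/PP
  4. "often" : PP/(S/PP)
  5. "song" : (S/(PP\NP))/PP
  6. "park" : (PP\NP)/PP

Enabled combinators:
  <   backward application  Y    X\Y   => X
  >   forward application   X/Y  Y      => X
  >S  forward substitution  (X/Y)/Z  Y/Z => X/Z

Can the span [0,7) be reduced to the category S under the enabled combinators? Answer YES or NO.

[0,7] S   <
  [0,1] "which" : N
  [1,7] S\N   <
    [1,3] NP   >
      [1,2] "today" : NP/N
      [2,3] "ate" : N
    [3,7] (S\N)\NP   >
      [3,4] "read" : ((S\N)\NP)/PP
      [4,7] PP   >
        [4,5] "often" : PP/(S/PP)
        [5,7] S/PP   >S
          [5,6] "song" : (S/(PP\NP))/PP
          [6,7] "park" : (PP\NP)/PP

YES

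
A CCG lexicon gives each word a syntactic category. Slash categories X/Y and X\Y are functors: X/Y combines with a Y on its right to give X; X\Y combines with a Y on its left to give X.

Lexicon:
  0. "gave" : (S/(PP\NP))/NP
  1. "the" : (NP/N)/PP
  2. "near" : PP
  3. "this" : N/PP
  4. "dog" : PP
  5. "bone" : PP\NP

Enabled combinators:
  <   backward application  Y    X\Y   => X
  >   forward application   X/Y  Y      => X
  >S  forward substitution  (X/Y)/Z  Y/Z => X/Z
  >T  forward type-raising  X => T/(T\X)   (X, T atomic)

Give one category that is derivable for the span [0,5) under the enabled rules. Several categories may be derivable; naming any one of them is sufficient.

S/(PP\NP)

[0,6] S   >
  [0,5] S/(PP\NP)   >
    [0,1] "gave" : (S/(PP\NP))/NP
    [1,5] NP   >
      [1,3] NP/N   >
        [1,2] "the" : (NP/N)/PP
        [2,3] "near" : PP
      [3,5] N   >
        [3,4] "this" : N/PP
        [4,5] "dog" : PP
  [5,6] "bone" : PP\NP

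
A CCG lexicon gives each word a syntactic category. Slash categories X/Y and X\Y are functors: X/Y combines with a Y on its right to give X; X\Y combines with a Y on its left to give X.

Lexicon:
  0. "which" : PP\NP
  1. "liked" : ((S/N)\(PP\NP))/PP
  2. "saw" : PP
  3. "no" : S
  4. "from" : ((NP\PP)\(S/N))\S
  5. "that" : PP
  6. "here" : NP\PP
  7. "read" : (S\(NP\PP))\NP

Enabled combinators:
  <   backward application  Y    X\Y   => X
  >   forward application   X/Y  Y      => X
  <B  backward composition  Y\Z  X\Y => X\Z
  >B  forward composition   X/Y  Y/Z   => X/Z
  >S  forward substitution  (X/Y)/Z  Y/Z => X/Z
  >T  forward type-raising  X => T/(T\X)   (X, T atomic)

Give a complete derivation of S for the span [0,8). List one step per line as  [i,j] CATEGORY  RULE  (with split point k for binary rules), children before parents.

[0,1] PP\NP  lex  "which"
[1,2] ((S/N)\(PP\NP))/PP  lex  "liked"
[2,3] PP  lex  "saw"
[1,3] (S/N)\(PP\NP)  >  k=2
[0,3] S/N  <  k=1
[3,4] S  lex  "no"
[4,5] ((NP\PP)\(S/N))\S  lex  "from"
[3,5] (NP\PP)\(S/N)  <  k=4
[0,5] NP\PP  <  k=3
[5,6] PP  lex  "that"
[6,7] NP\PP  lex  "here"
[5,7] NP  <  k=6
[7,8] (S\(NP\PP))\NP  lex  "read"
[5,8] S\(NP\PP)  <  k=7
[0,8] S  <  k=5

[0,8] S   <
  [0,5] NP\PP   <
    [0,3] S/N   <
      [0,1] "which" : PP\NP
      [1,3] (S/N)\(PP\NP)   >
        [1,2] "liked" : ((S/N)\(PP\NP))/PP
        [2,3] "saw" : PP
    [3,5] (NP\PP)\(S/N)   <
      [3,4] "no" : S
      [4,5] "from" : ((NP\PP)\(S/N))\S
  [5,8] S\(NP\PP)   <
    [5,7] NP   <
      [5,6] "that" : PP
      [6,7] "here" : NP\PP
    [7,8] "read" : (S\(NP\PP))\NP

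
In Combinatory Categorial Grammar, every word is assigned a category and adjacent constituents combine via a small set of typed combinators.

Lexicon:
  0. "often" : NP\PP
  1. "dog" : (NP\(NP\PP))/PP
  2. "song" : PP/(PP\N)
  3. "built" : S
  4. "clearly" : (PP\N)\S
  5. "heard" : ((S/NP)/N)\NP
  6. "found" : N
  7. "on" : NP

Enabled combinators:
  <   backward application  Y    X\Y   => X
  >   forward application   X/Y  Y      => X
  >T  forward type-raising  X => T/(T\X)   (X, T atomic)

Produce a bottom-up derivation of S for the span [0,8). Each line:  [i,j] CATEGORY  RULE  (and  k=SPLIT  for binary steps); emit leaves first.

[0,1] NP\PP  lex  "often"
[1,2] (NP\(NP\PP))/PP  lex  "dog"
[2,3] PP/(PP\N)  lex  "song"
[3,4] S  lex  "built"
[4,5] (PP\N)\S  lex  "clearly"
[3,5] PP\N  <  k=4
[2,5] PP  >  k=3
[1,5] NP\(NP\PP)  >  k=2
[0,5] NP  <  k=1
[5,6] ((S/NP)/N)\NP  lex  "heard"
[0,6] (S/NP)/N  <  k=5
[6,7] N  lex  "found"
[0,7] S/NP  >  k=6
[7,8] NP  lex  "on"
[0,8] S  >  k=7

[0,8] S   >
  [0,7] S/NP   >
    [0,6] (S/NP)/N   <
      [0,5] NP   <
        [0,1] "often" : NP\PP
        [1,5] NP\(NP\PP)   >
          [1,2] "dog" : (NP\(NP\PP))/PP
          [2,5] PP   >
            [2,3] "song" : PP/(PP\N)
            [3,5] PP\N   <
              [3,4] "built" : S
              [4,5] "clearly" : (PP\N)\S
      [5,6] "heard" : ((S/NP)/N)\NP
    [6,7] "found" : N
  [7,8] "on" : NP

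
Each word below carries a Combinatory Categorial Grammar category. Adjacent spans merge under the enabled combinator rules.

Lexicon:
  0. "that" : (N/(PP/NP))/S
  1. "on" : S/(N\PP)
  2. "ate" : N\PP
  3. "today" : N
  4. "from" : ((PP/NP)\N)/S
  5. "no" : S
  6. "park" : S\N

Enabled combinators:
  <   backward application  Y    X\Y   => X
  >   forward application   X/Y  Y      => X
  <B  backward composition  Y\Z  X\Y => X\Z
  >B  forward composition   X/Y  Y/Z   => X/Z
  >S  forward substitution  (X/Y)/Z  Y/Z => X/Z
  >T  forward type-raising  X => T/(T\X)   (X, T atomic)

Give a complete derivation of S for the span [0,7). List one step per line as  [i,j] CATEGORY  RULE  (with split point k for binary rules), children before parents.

[0,7] S   <
  [0,6] N   >
    [0,3] N/(PP/NP)   >
      [0,1] "that" : (N/(PP/NP))/S
      [1,3] S   >
        [1,2] "on" : S/(N\PP)
        [2,3] "ate" : N\PP
    [3,6] PP/NP   <
      [3,4] "today" : N
      [4,6] (PP/NP)\N   >
        [4,5] "from" : ((PP/NP)\N)/S
        [5,6] "no" : S
  [6,7] "park" : S\N

[0,1] (N/(PP/NP))/S  lex  "that"
[1,2] S/(N\PP)  lex  "on"
[2,3] N\PP  lex  "ate"
[1,3] S  >  k=2
[0,3] N/(PP/NP)  >  k=1
[3,4] N  lex  "today"
[4,5] ((PP/NP)\N)/S  lex  "from"
[5,6] S  lex  "no"
[4,6] (PP/NP)\N  >  k=5
[3,6] PP/NP  <  k=4
[0,6] N  >  k=3
[6,7] S\N  lex  "park"
[0,7] S  <  k=6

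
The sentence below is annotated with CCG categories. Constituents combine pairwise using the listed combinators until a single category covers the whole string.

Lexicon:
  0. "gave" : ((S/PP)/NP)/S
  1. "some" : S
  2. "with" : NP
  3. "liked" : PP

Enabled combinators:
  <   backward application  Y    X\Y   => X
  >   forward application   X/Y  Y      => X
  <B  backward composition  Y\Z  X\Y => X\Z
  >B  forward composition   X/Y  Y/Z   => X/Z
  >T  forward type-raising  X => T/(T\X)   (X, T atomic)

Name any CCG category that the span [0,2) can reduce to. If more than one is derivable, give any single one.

[0,4] S   >
  [0,3] S/PP   >
    [0,2] (S/PP)/NP   >
      [0,1] "gave" : ((S/PP)/NP)/S
      [1,2] "some" : S
    [2,3] "with" : NP
  [3,4] "liked" : PP

(S/PP)/NP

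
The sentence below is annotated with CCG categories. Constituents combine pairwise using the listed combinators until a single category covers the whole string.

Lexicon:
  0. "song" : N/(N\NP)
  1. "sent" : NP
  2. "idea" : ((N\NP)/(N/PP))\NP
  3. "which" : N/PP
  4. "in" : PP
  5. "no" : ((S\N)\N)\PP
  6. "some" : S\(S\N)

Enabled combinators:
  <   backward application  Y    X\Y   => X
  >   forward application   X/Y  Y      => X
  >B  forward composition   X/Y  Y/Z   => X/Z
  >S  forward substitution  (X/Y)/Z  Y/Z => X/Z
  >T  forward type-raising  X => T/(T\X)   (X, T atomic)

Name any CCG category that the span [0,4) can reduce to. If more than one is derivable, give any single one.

[0,7] S   <
  [0,6] S\N   <
    [0,4] N   >
      [0,1] "song" : N/(N\NP)
      [1,4] N\NP   >
        [1,3] (N\NP)/(N/PP)   <
          [1,2] "sent" : NP
          [2,3] "idea" : ((N\NP)/(N/PP))\NP
        [3,4] "which" : N/PP
    [4,6] (S\N)\N   <
      [4,5] "in" : PP
      [5,6] "no" : ((S\N)\N)\PP
  [6,7] "some" : S\(S\N)

N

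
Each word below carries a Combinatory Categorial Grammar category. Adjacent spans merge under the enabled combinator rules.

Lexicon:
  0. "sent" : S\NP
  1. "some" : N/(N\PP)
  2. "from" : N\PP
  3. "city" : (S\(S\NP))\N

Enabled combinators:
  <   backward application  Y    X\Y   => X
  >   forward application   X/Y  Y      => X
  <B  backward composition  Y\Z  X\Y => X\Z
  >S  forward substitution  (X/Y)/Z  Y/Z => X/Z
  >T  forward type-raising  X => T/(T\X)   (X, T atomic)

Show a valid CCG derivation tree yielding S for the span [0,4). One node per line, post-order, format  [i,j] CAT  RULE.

[0,4] S   <
  [0,1] "sent" : S\NP
  [1,4] S\(S\NP)   <
    [1,3] N   >
      [1,2] "some" : N/(N\PP)
      [2,3] "from" : N\PP
    [3,4] "city" : (S\(S\NP))\N

[0,1] S\NP  lex  "sent"
[1,2] N/(N\PP)  lex  "some"
[2,3] N\PP  lex  "from"
[1,3] N  >  k=2
[3,4] (S\(S\NP))\N  lex  "city"
[1,4] S\(S\NP)  <  k=3
[0,4] S  <  k=1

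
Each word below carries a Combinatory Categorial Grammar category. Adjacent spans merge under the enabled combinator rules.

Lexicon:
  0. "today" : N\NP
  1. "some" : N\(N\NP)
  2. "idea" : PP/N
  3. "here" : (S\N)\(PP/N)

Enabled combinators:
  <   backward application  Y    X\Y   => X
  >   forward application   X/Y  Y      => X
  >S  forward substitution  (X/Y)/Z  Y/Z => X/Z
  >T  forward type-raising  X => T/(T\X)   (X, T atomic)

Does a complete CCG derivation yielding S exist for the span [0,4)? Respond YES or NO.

YES

[0,4] S   <
  [0,2] N   <
    [0,1] "today" : N\NP
    [1,2] "some" : N\(N\NP)
  [2,4] S\N   <
    [2,3] "idea" : PP/N
    [3,4] "here" : (S\N)\(PP/N)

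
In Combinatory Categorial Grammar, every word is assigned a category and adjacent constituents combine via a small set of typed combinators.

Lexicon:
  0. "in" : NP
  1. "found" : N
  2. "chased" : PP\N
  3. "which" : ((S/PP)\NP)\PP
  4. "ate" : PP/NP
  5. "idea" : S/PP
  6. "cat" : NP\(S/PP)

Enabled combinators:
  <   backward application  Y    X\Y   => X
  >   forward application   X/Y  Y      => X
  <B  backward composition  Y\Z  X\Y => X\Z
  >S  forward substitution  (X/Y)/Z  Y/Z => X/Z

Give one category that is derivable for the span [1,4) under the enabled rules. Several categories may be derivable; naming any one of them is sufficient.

[0,7] S   >
  [0,4] S/PP   <
    [0,1] "in" : NP
    [1,4] (S/PP)\NP   <
      [1,3] PP   <
        [1,2] "found" : N
        [2,3] "chased" : PP\N
      [3,4] "which" : ((S/PP)\NP)\PP
  [4,7] PP   >
    [4,5] "ate" : PP/NP
    [5,7] NP   <
      [5,6] "idea" : S/PP
      [6,7] "cat" : NP\(S/PP)

(S/PP)\NP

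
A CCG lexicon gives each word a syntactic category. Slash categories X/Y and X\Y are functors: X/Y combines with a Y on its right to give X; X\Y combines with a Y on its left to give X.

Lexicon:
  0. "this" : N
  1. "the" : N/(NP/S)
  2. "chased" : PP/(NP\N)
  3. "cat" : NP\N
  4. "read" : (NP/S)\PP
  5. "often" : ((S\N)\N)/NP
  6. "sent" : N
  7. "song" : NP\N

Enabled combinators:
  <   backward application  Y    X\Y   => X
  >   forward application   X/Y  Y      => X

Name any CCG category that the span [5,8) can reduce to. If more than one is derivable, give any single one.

(S\N)\N

[0,8] S   <
  [0,1] "this" : N
  [1,8] S\N   <
    [1,5] N   >
      [1,2] "the" : N/(NP/S)
      [2,5] NP/S   <
        [2,4] PP   >
          [2,3] "chased" : PP/(NP\N)
          [3,4] "cat" : NP\N
        [4,5] "read" : (NP/S)\PP
    [5,8] (S\N)\N   >
      [5,6] "often" : ((S\N)\N)/NP
      [6,8] NP   <
        [6,7] "sent" : N
        [7,8] "song" : NP\N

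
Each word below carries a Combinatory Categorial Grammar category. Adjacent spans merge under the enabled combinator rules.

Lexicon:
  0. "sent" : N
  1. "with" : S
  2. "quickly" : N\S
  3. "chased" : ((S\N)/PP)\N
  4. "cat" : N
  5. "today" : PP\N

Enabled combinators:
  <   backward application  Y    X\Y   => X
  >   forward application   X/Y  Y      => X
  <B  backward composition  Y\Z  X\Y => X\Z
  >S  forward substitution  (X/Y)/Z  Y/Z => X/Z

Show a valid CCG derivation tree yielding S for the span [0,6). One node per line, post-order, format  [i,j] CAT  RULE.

[0,6] S   <
  [0,1] "sent" : N
  [1,6] S\N   >
    [1,4] (S\N)/PP   <
      [1,3] N   <
        [1,2] "with" : S
        [2,3] "quickly" : N\S
      [3,4] "chased" : ((S\N)/PP)\N
    [4,6] PP   <
      [4,5] "cat" : N
      [5,6] "today" : PP\N

[0,1] N  lex  "sent"
[1,2] S  lex  "with"
[2,3] N\S  lex  "quickly"
[1,3] N  <  k=2
[3,4] ((S\N)/PP)\N  lex  "chased"
[1,4] (S\N)/PP  <  k=3
[4,5] N  lex  "cat"
[5,6] PP\N  lex  "today"
[4,6] PP  <  k=5
[1,6] S\N  >  k=4
[0,6] S  <  k=1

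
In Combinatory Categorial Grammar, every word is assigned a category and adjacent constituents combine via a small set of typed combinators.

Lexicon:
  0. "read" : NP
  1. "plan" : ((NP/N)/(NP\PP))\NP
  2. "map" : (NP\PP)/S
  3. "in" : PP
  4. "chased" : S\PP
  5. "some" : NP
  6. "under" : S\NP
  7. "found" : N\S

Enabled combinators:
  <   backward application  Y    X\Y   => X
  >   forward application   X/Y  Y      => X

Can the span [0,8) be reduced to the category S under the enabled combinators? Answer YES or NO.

NO

NP ((NP/N)/(NP\PP))\NP (NP\PP)/S PP S\PP NP S\NP N\S
CKY chart[0,8] = {NP}; S ∉ chart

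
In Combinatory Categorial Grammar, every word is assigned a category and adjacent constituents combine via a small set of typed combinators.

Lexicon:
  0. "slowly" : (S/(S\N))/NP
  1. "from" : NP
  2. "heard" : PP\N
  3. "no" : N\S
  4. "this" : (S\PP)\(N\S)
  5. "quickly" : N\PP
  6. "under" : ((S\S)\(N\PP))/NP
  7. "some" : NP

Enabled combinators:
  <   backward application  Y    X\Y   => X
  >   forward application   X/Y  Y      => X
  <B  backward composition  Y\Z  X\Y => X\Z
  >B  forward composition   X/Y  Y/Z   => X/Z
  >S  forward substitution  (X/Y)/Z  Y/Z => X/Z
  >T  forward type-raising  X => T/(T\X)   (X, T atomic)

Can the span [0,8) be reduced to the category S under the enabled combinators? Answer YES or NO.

YES

[0,8] S   >
  [0,2] S/(S\N)   >
    [0,1] "slowly" : (S/(S\N))/NP
    [1,2] "from" : NP
  [2,8] S\N   <B
    [2,5] S\N   <B
      [2,3] "heard" : PP\N
      [3,5] S\PP   <
        [3,4] "no" : N\S
        [4,5] "this" : (S\PP)\(N\S)
    [5,8] S\S   <
      [5,6] "quickly" : N\PP
      [6,8] (S\S)\(N\PP)   >
        [6,7] "under" : ((S\S)\(N\PP))/NP
        [7,8] "some" : NP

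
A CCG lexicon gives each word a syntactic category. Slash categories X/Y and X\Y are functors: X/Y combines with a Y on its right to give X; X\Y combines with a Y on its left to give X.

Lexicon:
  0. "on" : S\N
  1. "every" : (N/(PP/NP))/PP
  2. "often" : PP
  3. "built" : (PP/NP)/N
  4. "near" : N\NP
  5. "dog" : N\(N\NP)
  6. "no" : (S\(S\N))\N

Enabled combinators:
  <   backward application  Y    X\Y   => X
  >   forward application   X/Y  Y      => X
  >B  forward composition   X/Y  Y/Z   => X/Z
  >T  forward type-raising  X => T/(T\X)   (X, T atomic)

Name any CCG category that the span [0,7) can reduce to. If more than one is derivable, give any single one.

S

[0,7] S   <
  [0,1] "on" : S\N
  [1,7] S\(S\N)   <
    [1,6] N   >
      [1,3] N/(PP/NP)   >
        [1,2] "every" : (N/(PP/NP))/PP
        [2,3] "often" : PP
      [3,6] PP/NP   >
        [3,4] "built" : (PP/NP)/N
        [4,6] N   <
          [4,5] "near" : N\NP
          [5,6] "dog" : N\(N\NP)
    [6,7] "no" : (S\(S\N))\N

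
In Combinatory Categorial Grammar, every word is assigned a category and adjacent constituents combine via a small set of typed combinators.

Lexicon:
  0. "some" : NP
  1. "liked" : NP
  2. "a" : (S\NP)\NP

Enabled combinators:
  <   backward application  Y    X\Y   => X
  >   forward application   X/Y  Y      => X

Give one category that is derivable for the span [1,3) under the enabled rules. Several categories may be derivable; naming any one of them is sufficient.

S\NP

[0,3] S   <
  [0,1] "some" : NP
  [1,3] S\NP   <
    [1,2] "liked" : NP
    [2,3] "a" : (S\NP)\NP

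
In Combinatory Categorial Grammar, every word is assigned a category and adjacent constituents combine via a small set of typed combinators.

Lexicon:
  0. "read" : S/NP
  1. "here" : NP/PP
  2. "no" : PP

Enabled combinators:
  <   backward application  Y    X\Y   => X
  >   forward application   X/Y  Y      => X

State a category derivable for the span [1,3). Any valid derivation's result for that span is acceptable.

NP

[0,3] S   >
  [0,1] "read" : S/NP
  [1,3] NP   >
    [1,2] "here" : NP/PP
    [2,3] "no" : PP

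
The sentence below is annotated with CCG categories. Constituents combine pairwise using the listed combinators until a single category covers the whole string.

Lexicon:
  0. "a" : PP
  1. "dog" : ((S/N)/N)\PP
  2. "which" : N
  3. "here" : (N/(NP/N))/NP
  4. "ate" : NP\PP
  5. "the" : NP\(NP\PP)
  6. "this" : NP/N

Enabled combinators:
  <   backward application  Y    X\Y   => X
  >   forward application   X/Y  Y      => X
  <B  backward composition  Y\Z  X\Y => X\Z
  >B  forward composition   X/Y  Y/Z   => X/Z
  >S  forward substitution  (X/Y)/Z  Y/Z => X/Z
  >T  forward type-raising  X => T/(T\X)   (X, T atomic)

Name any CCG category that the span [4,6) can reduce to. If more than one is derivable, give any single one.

NP

[0,7] S   >
  [0,3] S/N   >
    [0,2] (S/N)/N   <
      [0,1] "a" : PP
      [1,2] "dog" : ((S/N)/N)\PP
    [2,3] "which" : N
  [3,7] N   >
    [3,6] N/(NP/N)   >
      [3,4] "here" : (N/(NP/N))/NP
      [4,6] NP   <
        [4,5] "ate" : NP\PP
        [5,6] "the" : NP\(NP\PP)
    [6,7] "this" : NP/N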